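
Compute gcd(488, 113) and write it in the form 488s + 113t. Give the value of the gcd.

1

Euclidean algorithm:
488 = 4×113 + 36
113 = 3×36 + 5
36 = 7×5 + 1
5 = 5×1 + 0
gcd(488, 113) = 1.
Back-substituting:
1 = 36 − 7·5
1 = −7·113 + 22·36
1 = 22·488 − 95·113
So 1 = (22)·488 + (-95)·113.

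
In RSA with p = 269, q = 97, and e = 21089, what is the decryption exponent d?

9761

φ(n) = (p−1)(q−1) = 268·96 = 25728.
Need d with 21089·d ≡ 1 (mod 25728). Apply the extended Euclidean algorithm:
25728 = 1·21089 + 4639
21089 = 4·4639 + 2533
4639 = 1·2533 + 2106
2533 = 1·2106 + 427
2106 = 4·427 + 398
427 = 1·398 + 29
398 = 13·29 + 21
29 = 1·21 + 8
21 = 2·8 + 5
8 = 1·5 + 3
5 = 1·3 + 2
3 = 1·2 + 1
2 = 2·1 + 0
Back-substitute:
1 = 3 − 2
1 = −5 + 2·3
1 = 2·8 − 3·5
1 = −3·21 + 8·8
1 = 8·29 − 11·21
1 = −11·398 + 151·29
1 = 151·427 − 162·398
1 = −162·2106 + 799·427
1 = 799·2533 − 961·2106
1 = −961·4639 + 1760·2533
1 = 1760·21089 − 8001·4639
1 = −8001·25728 + 9761·21089
So 21089·9761 ≡ 1 (mod 25728), hence d = 9761.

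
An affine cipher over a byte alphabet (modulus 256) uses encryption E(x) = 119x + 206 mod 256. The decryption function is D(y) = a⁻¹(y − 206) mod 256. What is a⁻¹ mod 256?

Extended Euclidean algorithm:
256 = 2×119 + 18
119 = 6×18 + 11
18 = 1×11 + 7
11 = 1×7 + 4
7 = 1×4 + 3
4 = 1×3 + 1
3 = 3×1 + 0
The gcd is 1. Working backward:
1 = 4 − 3
1 = −7 + 2·4
1 = 2·11 − 3·7
1 = −3·18 + 5·11
1 = 5·119 − 33·18
1 = −33·256 + 71·119
So 119·71 ≡ 1 (mod 256).

71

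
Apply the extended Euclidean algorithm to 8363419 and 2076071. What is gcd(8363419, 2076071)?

Repeated division:
8363419 = 4*2076071 + 59135
2076071 = 35*59135 + 6346
59135 = 9*6346 + 2021
6346 = 3*2021 + 283
2021 = 7*283 + 40
283 = 7*40 + 3
40 = 13*3 + 1
3 = 3*1 + 0
gcd(8363419, 2076071) = 1.
Working backward:
1 = 40 − 13·3
1 = −13·283 + 92·40
1 = 92·2021 − 657·283
1 = −657·6346 + 2063·2021
1 = 2063·59135 − 19224·6346
1 = −19224·2076071 + 674903·59135
1 = 674903·8363419 − 2718836·2076071
So 1 = (674903)·8363419 + (-2718836)·2076071.

1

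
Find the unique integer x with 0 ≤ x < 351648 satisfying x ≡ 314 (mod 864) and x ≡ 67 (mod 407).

Write x = 314 + 864·k. Then 864·k ≡ 67 − 314 ≡ 160 (mod 407).
Need 864⁻¹ mod 407. Extended Euclid on (407, 50):
407 = 8×50 + 7
50 = 7×7 + 1
7 = 7×1 + 0
Back-substitute:
1 = 50 − 7·7
1 = −7·407 + 57·50
864⁻¹ ≡ 57 (mod 407), so k ≡ 57·160 ≡ 166 (mod 407).
x = 314 + 864·166 = 143738.

143738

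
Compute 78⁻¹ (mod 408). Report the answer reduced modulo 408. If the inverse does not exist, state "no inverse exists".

no inverse exists

Compute gcd(78, 408):
408 = 5×78 + 18
78 = 4×18 + 6
18 = 3×6 + 0
gcd(78, 408) = 6 ≠ 1, so 78 has no multiplicative inverse modulo 408.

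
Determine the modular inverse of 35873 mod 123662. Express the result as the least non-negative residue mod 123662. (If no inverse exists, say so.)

gcd(123662, 35873) by repeated division:
123662 = 3·35873 + 16043
35873 = 2·16043 + 3787
16043 = 4·3787 + 895
3787 = 4·895 + 207
895 = 4·207 + 67
207 = 3·67 + 6
67 = 11·6 + 1
6 = 6·1 + 0
Since gcd(35873, 123662) = 1, back-substitute to write 1 as a combination:
1 = 67 − 11·6
1 = −11·207 + 34·67
1 = 34·895 − 147·207
1 = −147·3787 + 622·895
1 = 622·16043 − 2635·3787
1 = −2635·35873 + 5892·16043
1 = 5892·123662 − 20311·35873
Hence 35873⁻¹ ≡ -20311 ≡ 103351 (mod 123662).

103351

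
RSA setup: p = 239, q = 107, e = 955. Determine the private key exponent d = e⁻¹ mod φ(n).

φ(n) = (p−1)(q−1) = 238·106 = 25228.
Need d with 955·d ≡ 1 (mod 25228). Apply the extended Euclidean algorithm:
25228 = 26*955 + 398
955 = 2*398 + 159
398 = 2*159 + 80
159 = 1*80 + 79
80 = 1*79 + 1
79 = 79*1 + 0
Back-substitute:
1 = 80 − 79
1 = −159 + 2·80
1 = 2·398 − 5·159
1 = −5·955 + 12·398
1 = 12·25228 − 317·955
So 955·(-317) ≡ 1 (mod 25228), hence d ≡ -317 ≡ 24911 (mod 25228).

24911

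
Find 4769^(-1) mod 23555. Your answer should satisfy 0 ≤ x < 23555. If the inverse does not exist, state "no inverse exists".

22824

Run Euclid on (23555, 4769):
23555 = 4*4769 + 4479
4769 = 1*4479 + 290
4479 = 15*290 + 129
290 = 2*129 + 32
129 = 4*32 + 1
32 = 32*1 + 0
Since gcd(4769, 23555) = 1, back-substitute to write 1 as a combination:
1 = 129 − 4·32
1 = −4·290 + 9·129
1 = 9·4479 − 139·290
1 = −139·4769 + 148·4479
1 = 148·23555 − 731·4769
So 4769·(-731) ≡ 1 (mod 23555), and -731 ≡ 22824 (mod 23555).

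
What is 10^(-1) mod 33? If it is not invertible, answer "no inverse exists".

Apply the Euclidean algorithm to 33 and 10:
33 = 3*10 + 3
10 = 3*3 + 1
3 = 3*1 + 0
gcd = 1, so the inverse exists. Back-substitute:
1 = 10 − 3·3
1 = −3·33 + 10·10
So 10·10 ≡ 1 (mod 33).

10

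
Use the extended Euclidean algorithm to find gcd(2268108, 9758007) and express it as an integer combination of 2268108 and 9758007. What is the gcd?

9

Repeated division:
9758007 = 4×2268108 + 685575
2268108 = 3×685575 + 211383
685575 = 3×211383 + 51426
211383 = 4×51426 + 5679
51426 = 9×5679 + 315
5679 = 18×315 + 9
315 = 35×9 + 0
gcd(2268108, 9758007) = 9.
Express as a combination:
9 = 5679 − 18·315
9 = −18·51426 + 163·5679
9 = 163·211383 − 670·51426
9 = −670·685575 + 2173·211383
9 = 2173·2268108 − 7189·685575
9 = −7189·9758007 + 30929·2268108
So 9 = (-7189)·9758007 + (30929)·2268108.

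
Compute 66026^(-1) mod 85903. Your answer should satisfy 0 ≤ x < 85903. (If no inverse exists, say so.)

Run Euclid on (85903, 66026):
85903 = 1·66026 + 19877
66026 = 3·19877 + 6395
19877 = 3·6395 + 692
6395 = 9·692 + 167
692 = 4·167 + 24
167 = 6·24 + 23
24 = 1·23 + 1
23 = 23·1 + 0
The gcd is 1. Working backward:
1 = 24 − 23
1 = −167 + 7·24
1 = 7·692 − 29·167
1 = −29·6395 + 268·692
1 = 268·19877 − 833·6395
1 = −833·66026 + 2767·19877
1 = 2767·85903 − 3600·66026
Thus 66026·(-3600) ≡ 1 (mod 85903); reducing, -3600 mod 85903 = 82303.

82303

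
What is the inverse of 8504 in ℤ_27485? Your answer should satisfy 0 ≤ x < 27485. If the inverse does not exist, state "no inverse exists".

Apply the Euclidean algorithm to 27485 and 8504:
27485 = 3*8504 + 1973
8504 = 4*1973 + 612
1973 = 3*612 + 137
612 = 4*137 + 64
137 = 2*64 + 9
64 = 7*9 + 1
9 = 9*1 + 0
Since gcd(8504, 27485) = 1, back-substitute to write 1 as a combination:
1 = 64 − 7·9
1 = −7·137 + 15·64
1 = 15·612 − 67·137
1 = −67·1973 + 216·612
1 = 216·8504 − 931·1973
1 = −931·27485 + 3009·8504
So 8504·3009 ≡ 1 (mod 27485).

3009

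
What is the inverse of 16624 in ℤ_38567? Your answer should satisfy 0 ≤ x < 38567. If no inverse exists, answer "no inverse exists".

9078

Apply the Euclidean algorithm to 38567 and 16624:
38567 = 2·16624 + 5319
16624 = 3·5319 + 667
5319 = 7·667 + 650
667 = 1·650 + 17
650 = 38·17 + 4
17 = 4·4 + 1
4 = 4·1 + 0
Since gcd(16624, 38567) = 1, back-substitute to write 1 as a combination:
1 = 17 − 4·4
1 = −4·650 + 153·17
1 = 153·667 − 157·650
1 = −157·5319 + 1252·667
1 = 1252·16624 − 3913·5319
1 = −3913·38567 + 9078·16624
So 16624·9078 ≡ 1 (mod 38567).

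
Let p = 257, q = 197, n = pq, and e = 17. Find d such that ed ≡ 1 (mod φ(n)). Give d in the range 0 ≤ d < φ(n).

φ(n) = (p−1)(q−1) = 256·196 = 50176.
Need d with 17·d ≡ 1 (mod 50176). Apply the extended Euclidean algorithm:
50176 = 2951*17 + 9
17 = 1*9 + 8
9 = 1*8 + 1
8 = 8*1 + 0
Back-substitute:
1 = 9 − 8
1 = −17 + 2·9
1 = 2·50176 − 5903·17
So 17·(-5903) ≡ 1 (mod 50176), hence d ≡ -5903 ≡ 44273 (mod 50176).

44273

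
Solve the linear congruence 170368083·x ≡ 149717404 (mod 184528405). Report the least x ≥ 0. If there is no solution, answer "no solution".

23628158

First find gcd(170368083, 184528405):
184528405 = 1×170368083 + 14160322
170368083 = 12×14160322 + 444219
14160322 = 31×444219 + 389533
444219 = 1×389533 + 54686
389533 = 7×54686 + 6731
54686 = 8×6731 + 838
6731 = 8×838 + 27
838 = 31×27 + 1
27 = 27×1 + 0
gcd = 1, so a unique solution mod 184528405 exists.
Back-substitute for the Bézout coefficients:
1 = 838 − 31·27
1 = −31·6731 + 249·838
1 = 249·54686 − 2023·6731
1 = −2023·389533 + 14410·54686
1 = 14410·444219 − 16433·389533
1 = −16433·14160322 + 523833·444219
1 = 523833·170368083 − 6302429·14160322
1 = −6302429·184528405 + 6826262·170368083
So 170368083·(6826262) ≡ 1 (mod 184528405), giving 170368083⁻¹ ≡ 6826262.
x ≡ 170368083⁻¹·149717404 ≡ 6826262·149717404 ≡ 23628158 (mod 184528405).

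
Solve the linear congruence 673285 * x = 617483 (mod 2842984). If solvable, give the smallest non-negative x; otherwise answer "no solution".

First find gcd(673285, 2842984):
2842984 = 4×673285 + 149844
673285 = 4×149844 + 73909
149844 = 2×73909 + 2026
73909 = 36×2026 + 973
2026 = 2×973 + 80
973 = 12×80 + 13
80 = 6×13 + 2
13 = 6×2 + 1
2 = 2×1 + 0
gcd = 1, so a unique solution mod 2842984 exists.
Back-substitute for the Bézout coefficients:
1 = 13 − 6·2
1 = −6·80 + 37·13
1 = 37·973 − 450·80
1 = −450·2026 + 937·973
1 = 937·73909 − 34182·2026
1 = −34182·149844 + 69301·73909
1 = 69301·673285 − 311386·149844
1 = −311386·2842984 + 1314845·673285
So 673285·(1314845) ≡ 1 (mod 2842984), giving 673285⁻¹ ≡ 1314845.
x ≡ 673285⁻¹·617483 ≡ 1314845·617483 ≡ 750383 (mod 2842984).

750383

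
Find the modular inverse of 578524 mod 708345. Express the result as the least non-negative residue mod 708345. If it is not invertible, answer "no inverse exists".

175759

Extended Euclidean algorithm:
708345 = 1×578524 + 129821
578524 = 4×129821 + 59240
129821 = 2×59240 + 11341
59240 = 5×11341 + 2535
11341 = 4×2535 + 1201
2535 = 2×1201 + 133
1201 = 9×133 + 4
133 = 33×4 + 1
4 = 4×1 + 0
Since gcd(578524, 708345) = 1, back-substitute to write 1 as a combination:
1 = 133 − 33·4
1 = −33·1201 + 298·133
1 = 298·2535 − 629·1201
1 = −629·11341 + 2814·2535
1 = 2814·59240 − 14699·11341
1 = −14699·129821 + 32212·59240
1 = 32212·578524 − 143547·129821
1 = −143547·708345 + 175759·578524
So 578524·175759 ≡ 1 (mod 708345).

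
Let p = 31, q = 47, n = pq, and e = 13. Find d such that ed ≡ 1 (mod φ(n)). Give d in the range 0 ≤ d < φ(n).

φ(n) = (p−1)(q−1) = 30·46 = 1380.
Need d with 13·d ≡ 1 (mod 1380). Apply the extended Euclidean algorithm:
1380 = 106*13 + 2
13 = 6*2 + 1
2 = 2*1 + 0
Back-substitute:
1 = 13 − 6·2
1 = −6·1380 + 637·13
So 13·637 ≡ 1 (mod 1380), hence d = 637.

637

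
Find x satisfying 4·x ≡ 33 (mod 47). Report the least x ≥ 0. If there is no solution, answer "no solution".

20

First find gcd(4, 47):
47 = 11×4 + 3
4 = 1×3 + 1
3 = 3×1 + 0
gcd = 1, so a unique solution mod 47 exists.
Back-substitute for the Bézout coefficients:
1 = 4 − 3
1 = −47 + 12·4
So 4·(12) ≡ 1 (mod 47), giving 4⁻¹ ≡ 12.
x ≡ 4⁻¹·33 ≡ 12·33 ≡ 20 (mod 47).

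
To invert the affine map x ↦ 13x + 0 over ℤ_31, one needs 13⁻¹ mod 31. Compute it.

Run Euclid on (31, 13):
31 = 2*13 + 5
13 = 2*5 + 3
5 = 1*3 + 2
3 = 1*2 + 1
2 = 2*1 + 0
The gcd is 1. Working backward:
1 = 3 − 2
1 = −5 + 2·3
1 = 2·13 − 5·5
1 = −5·31 + 12·13
So 13·12 ≡ 1 (mod 31).

12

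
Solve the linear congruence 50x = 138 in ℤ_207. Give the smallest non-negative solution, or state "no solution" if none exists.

First find gcd(50, 207):
207 = 4×50 + 7
50 = 7×7 + 1
7 = 7×1 + 0
gcd = 1, so a unique solution mod 207 exists.
Back-substitute for the Bézout coefficients:
1 = 50 − 7·7
1 = −7·207 + 29·50
So 50·(29) ≡ 1 (mod 207), giving 50⁻¹ ≡ 29.
x ≡ 50⁻¹·138 ≡ 29·138 ≡ 69 (mod 207).

69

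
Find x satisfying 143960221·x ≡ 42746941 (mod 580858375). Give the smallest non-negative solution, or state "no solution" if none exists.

First find gcd(143960221, 580858375):
580858375 = 4*143960221 + 5017491
143960221 = 28*5017491 + 3470473
5017491 = 1*3470473 + 1547018
3470473 = 2*1547018 + 376437
1547018 = 4*376437 + 41270
376437 = 9*41270 + 5007
41270 = 8*5007 + 1214
5007 = 4*1214 + 151
1214 = 8*151 + 6
151 = 25*6 + 1
6 = 6*1 + 0
gcd = 1, so a unique solution mod 580858375 exists.
Back-substitute for the Bézout coefficients:
1 = 151 − 25·6
1 = −25·1214 + 201·151
1 = 201·5007 − 829·1214
1 = −829·41270 + 6833·5007
1 = 6833·376437 − 62326·41270
1 = −62326·1547018 + 256137·376437
1 = 256137·3470473 − 574600·1547018
1 = −574600·5017491 + 830737·3470473
1 = 830737·143960221 − 23835236·5017491
1 = −23835236·580858375 + 96171681·143960221
So 143960221·(96171681) ≡ 1 (mod 580858375), giving 143960221⁻¹ ≡ 96171681.
x ≡ 143960221⁻¹·42746941 ≡ 96171681·42746941 ≡ 275330571 (mod 580858375).

275330571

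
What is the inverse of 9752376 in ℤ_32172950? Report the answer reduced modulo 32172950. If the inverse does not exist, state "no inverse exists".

Euclidean algorithm on 32172950, 9752376:
32172950 = 3·9752376 + 2915822
9752376 = 3·2915822 + 1004910
2915822 = 2·1004910 + 906002
1004910 = 1·906002 + 98908
906002 = 9·98908 + 15830
98908 = 6·15830 + 3928
15830 = 4·3928 + 118
3928 = 33·118 + 34
118 = 3·34 + 16
34 = 2·16 + 2
16 = 8·2 + 0
Since gcd = 2 > 1, 9752376 is not a unit mod 32172950.

no inverse exists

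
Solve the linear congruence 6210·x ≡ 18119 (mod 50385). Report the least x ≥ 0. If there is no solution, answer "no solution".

no solution

gcd(6210, 50385):
50385 = 8*6210 + 705
6210 = 8*705 + 570
705 = 1*570 + 135
570 = 4*135 + 30
135 = 4*30 + 15
30 = 2*15 + 0
gcd = 15, but 15 ∤ 18119, so the congruence has no solution.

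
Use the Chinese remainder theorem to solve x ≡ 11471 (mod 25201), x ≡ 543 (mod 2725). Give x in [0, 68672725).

Write x = 11471 + 25201·k. Then 25201·k ≡ 543 − 11471 ≡ 2697 (mod 2725).
Need 25201⁻¹ mod 2725. Extended Euclid on (2725, 676):
2725 = 4*676 + 21
676 = 32*21 + 4
21 = 5*4 + 1
4 = 4*1 + 0
Back-substitute:
1 = 21 − 5·4
1 = −5·676 + 161·21
1 = 161·2725 − 649·676
25201⁻¹ ≡ 2076 (mod 2725), so k ≡ 2076·2697 ≡ 1822 (mod 2725).
x = 11471 + 25201·1822 = 45927693.

45927693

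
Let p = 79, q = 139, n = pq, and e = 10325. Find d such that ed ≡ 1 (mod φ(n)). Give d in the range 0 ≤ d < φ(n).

φ(n) = (p−1)(q−1) = 78·138 = 10764.
Need d with 10325·d ≡ 1 (mod 10764). Apply the extended Euclidean algorithm:
10764 = 1·10325 + 439
10325 = 23·439 + 228
439 = 1·228 + 211
228 = 1·211 + 17
211 = 12·17 + 7
17 = 2·7 + 3
7 = 2·3 + 1
3 = 3·1 + 0
Back-substitute:
1 = 7 − 2·3
1 = −2·17 + 5·7
1 = 5·211 − 62·17
1 = −62·228 + 67·211
1 = 67·439 − 129·228
1 = −129·10325 + 3034·439
1 = 3034·10764 − 3163·10325
So 10325·(-3163) ≡ 1 (mod 10764), hence d ≡ -3163 ≡ 7601 (mod 10764).

7601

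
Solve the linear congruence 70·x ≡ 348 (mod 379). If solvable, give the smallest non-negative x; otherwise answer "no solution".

319

First find gcd(70, 379):
379 = 5·70 + 29
70 = 2·29 + 12
29 = 2·12 + 5
12 = 2·5 + 2
5 = 2·2 + 1
2 = 2·1 + 0
gcd = 1, so a unique solution mod 379 exists.
Back-substitute for the Bézout coefficients:
1 = 5 − 2·2
1 = −2·12 + 5·5
1 = 5·29 − 12·12
1 = −12·70 + 29·29
1 = 29·379 − 157·70
So 70·(-157) ≡ 1 (mod 379), giving 70⁻¹ ≡ 222.
x ≡ 70⁻¹·348 ≡ 222·348 ≡ 319 (mod 379).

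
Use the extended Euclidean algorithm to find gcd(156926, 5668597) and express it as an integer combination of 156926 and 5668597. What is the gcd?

Apply Euclid's algorithm to 5668597 and 156926:
5668597 = 36·156926 + 19261
156926 = 8·19261 + 2838
19261 = 6·2838 + 2233
2838 = 1·2233 + 605
2233 = 3·605 + 418
605 = 1·418 + 187
418 = 2·187 + 44
187 = 4·44 + 11
44 = 4·11 + 0
gcd(156926, 5668597) = 11.
Express as a combination:
11 = 187 − 4·44
11 = −4·418 + 9·187
11 = 9·605 − 13·418
11 = −13·2233 + 48·605
11 = 48·2838 − 61·2233
11 = −61·19261 + 414·2838
11 = 414·156926 − 3373·19261
11 = −3373·5668597 + 121842·156926
So 11 = (-3373)·5668597 + (121842)·156926.

11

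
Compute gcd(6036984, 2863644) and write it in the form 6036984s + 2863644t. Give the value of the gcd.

Repeated division:
6036984 = 2*2863644 + 309696
2863644 = 9*309696 + 76380
309696 = 4*76380 + 4176
76380 = 18*4176 + 1212
4176 = 3*1212 + 540
1212 = 2*540 + 132
540 = 4*132 + 12
132 = 11*12 + 0
gcd(6036984, 2863644) = 12.
Express as a combination:
12 = 540 − 4·132
12 = −4·1212 + 9·540
12 = 9·4176 − 31·1212
12 = −31·76380 + 567·4176
12 = 567·309696 − 2299·76380
12 = −2299·2863644 + 21258·309696
12 = 21258·6036984 − 44815·2863644
So 12 = (21258)·6036984 + (-44815)·2863644.

12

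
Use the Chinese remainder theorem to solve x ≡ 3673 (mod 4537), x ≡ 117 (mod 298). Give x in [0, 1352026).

892925

Write x = 3673 + 4537·k. Then 4537·k ≡ 117 − 3673 ≡ 20 (mod 298).
Need 4537⁻¹ mod 298. Extended Euclid on (298, 67):
298 = 4×67 + 30
67 = 2×30 + 7
30 = 4×7 + 2
7 = 3×2 + 1
2 = 2×1 + 0
Back-substitute:
1 = 7 − 3·2
1 = −3·30 + 13·7
1 = 13·67 − 29·30
1 = −29·298 + 129·67
4537⁻¹ ≡ 129 (mod 298), so k ≡ 129·20 ≡ 196 (mod 298).
x = 3673 + 4537·196 = 892925.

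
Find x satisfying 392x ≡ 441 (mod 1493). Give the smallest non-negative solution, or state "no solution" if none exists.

561

First find gcd(392, 1493):
1493 = 3*392 + 317
392 = 1*317 + 75
317 = 4*75 + 17
75 = 4*17 + 7
17 = 2*7 + 3
7 = 2*3 + 1
3 = 3*1 + 0
gcd = 1, so a unique solution mod 1493 exists.
Back-substitute for the Bézout coefficients:
1 = 7 − 2·3
1 = −2·17 + 5·7
1 = 5·75 − 22·17
1 = −22·317 + 93·75
1 = 93·392 − 115·317
1 = −115·1493 + 438·392
So 392·(438) ≡ 1 (mod 1493), giving 392⁻¹ ≡ 438.
x ≡ 392⁻¹·441 ≡ 438·441 ≡ 561 (mod 1493).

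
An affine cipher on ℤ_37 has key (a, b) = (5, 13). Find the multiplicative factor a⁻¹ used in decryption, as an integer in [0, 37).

Run Euclid on (37, 5):
37 = 7*5 + 2
5 = 2*2 + 1
2 = 2*1 + 0
gcd = 1, so the inverse exists. Back-substitute:
1 = 5 − 2·2
1 = −2·37 + 15·5
So 5·15 ≡ 1 (mod 37).

15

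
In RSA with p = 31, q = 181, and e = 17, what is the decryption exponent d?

953

φ(n) = (p−1)(q−1) = 30·180 = 5400.
Need d with 17·d ≡ 1 (mod 5400). Apply the extended Euclidean algorithm:
5400 = 317×17 + 11
17 = 1×11 + 6
11 = 1×6 + 5
6 = 1×5 + 1
5 = 5×1 + 0
Back-substitute:
1 = 6 − 5
1 = −11 + 2·6
1 = 2·17 − 3·11
1 = −3·5400 + 953·17
So 17·953 ≡ 1 (mod 5400), hence d = 953.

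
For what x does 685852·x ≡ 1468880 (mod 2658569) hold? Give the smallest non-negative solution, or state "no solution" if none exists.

First find gcd(685852, 2658569):
2658569 = 3×685852 + 601013
685852 = 1×601013 + 84839
601013 = 7×84839 + 7140
84839 = 11×7140 + 6299
7140 = 1×6299 + 841
6299 = 7×841 + 412
841 = 2×412 + 17
412 = 24×17 + 4
17 = 4×4 + 1
4 = 4×1 + 0
gcd = 1, so a unique solution mod 2658569 exists.
Back-substitute for the Bézout coefficients:
1 = 17 − 4·4
1 = −4·412 + 97·17
1 = 97·841 − 198·412
1 = −198·6299 + 1483·841
1 = 1483·7140 − 1681·6299
1 = −1681·84839 + 19974·7140
1 = 19974·601013 − 141499·84839
1 = −141499·685852 + 161473·601013
1 = 161473·2658569 − 625918·685852
So 685852·(-625918) ≡ 1 (mod 2658569), giving 685852⁻¹ ≡ 2032651.
x ≡ 685852⁻¹·1468880 ≡ 2032651·1468880 ≡ 1192585 (mod 2658569).

1192585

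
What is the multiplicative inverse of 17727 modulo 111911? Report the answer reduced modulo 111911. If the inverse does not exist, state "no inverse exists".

Apply the Euclidean algorithm to 111911 and 17727:
111911 = 6*17727 + 5549
17727 = 3*5549 + 1080
5549 = 5*1080 + 149
1080 = 7*149 + 37
149 = 4*37 + 1
37 = 37*1 + 0
Since gcd(17727, 111911) = 1, back-substitute to write 1 as a combination:
1 = 149 − 4·37
1 = −4·1080 + 29·149
1 = 29·5549 − 149·1080
1 = −149·17727 + 476·5549
1 = 476·111911 − 3005·17727
Hence 17727⁻¹ ≡ -3005 ≡ 108906 (mod 111911).

108906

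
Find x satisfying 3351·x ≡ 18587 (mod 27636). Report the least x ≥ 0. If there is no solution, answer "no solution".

gcd(3351, 27636):
27636 = 8·3351 + 828
3351 = 4·828 + 39
828 = 21·39 + 9
39 = 4·9 + 3
9 = 3·3 + 0
gcd = 3, but 3 ∤ 18587, so the congruence has no solution.

no solution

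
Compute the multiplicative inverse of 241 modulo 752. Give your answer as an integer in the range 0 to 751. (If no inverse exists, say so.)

Run Euclid on (752, 241):
752 = 3×241 + 29
241 = 8×29 + 9
29 = 3×9 + 2
9 = 4×2 + 1
2 = 2×1 + 0
Since gcd(241, 752) = 1, back-substitute to write 1 as a combination:
1 = 9 − 4·2
1 = −4·29 + 13·9
1 = 13·241 − 108·29
1 = −108·752 + 337·241
So 241·337 ≡ 1 (mod 752).

337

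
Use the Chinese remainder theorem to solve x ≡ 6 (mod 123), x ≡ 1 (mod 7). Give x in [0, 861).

498

Write x = 6 + 123·k. Then 123·k ≡ 1 − 6 ≡ 2 (mod 7).
Need 123⁻¹ mod 7. Extended Euclid on (7, 4):
7 = 1·4 + 3
4 = 1·3 + 1
3 = 3·1 + 0
Back-substitute:
1 = 4 − 3
1 = −7 + 2·4
123⁻¹ ≡ 2 (mod 7), so k ≡ 2·2 ≡ 4 (mod 7).
x = 6 + 123·4 = 498.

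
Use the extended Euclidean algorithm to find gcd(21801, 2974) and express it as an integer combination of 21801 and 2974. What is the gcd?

1

Repeated division:
21801 = 7×2974 + 983
2974 = 3×983 + 25
983 = 39×25 + 8
25 = 3×8 + 1
8 = 8×1 + 0
gcd(21801, 2974) = 1.
Express as a combination:
1 = 25 − 3·8
1 = −3·983 + 118·25
1 = 118·2974 − 357·983
1 = −357·21801 + 2617·2974
So 1 = (-357)·21801 + (2617)·2974.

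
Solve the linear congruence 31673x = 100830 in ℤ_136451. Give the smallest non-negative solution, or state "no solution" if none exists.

First find gcd(31673, 136451):
136451 = 4*31673 + 9759
31673 = 3*9759 + 2396
9759 = 4*2396 + 175
2396 = 13*175 + 121
175 = 1*121 + 54
121 = 2*54 + 13
54 = 4*13 + 2
13 = 6*2 + 1
2 = 2*1 + 0
gcd = 1, so a unique solution mod 136451 exists.
Back-substitute for the Bézout coefficients:
1 = 13 − 6·2
1 = −6·54 + 25·13
1 = 25·121 − 56·54
1 = −56·175 + 81·121
1 = 81·2396 − 1109·175
1 = −1109·9759 + 4517·2396
1 = 4517·31673 − 14660·9759
1 = −14660·136451 + 63157·31673
So 31673·(63157) ≡ 1 (mod 136451), giving 31673⁻¹ ≡ 63157.
x ≡ 31673⁻¹·100830 ≡ 63157·100830 ≡ 88591 (mod 136451).

88591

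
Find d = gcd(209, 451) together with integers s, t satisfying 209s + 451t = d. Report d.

11

Repeated division:
451 = 2·209 + 33
209 = 6·33 + 11
33 = 3·11 + 0
gcd(209, 451) = 11.
Express as a combination:
11 = 209 − 6·33
11 = −6·451 + 13·209
So 11 = (-6)·451 + (13)·209.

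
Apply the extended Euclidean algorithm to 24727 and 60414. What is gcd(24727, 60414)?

Euclidean algorithm:
60414 = 2*24727 + 10960
24727 = 2*10960 + 2807
10960 = 3*2807 + 2539
2807 = 1*2539 + 268
2539 = 9*268 + 127
268 = 2*127 + 14
127 = 9*14 + 1
14 = 14*1 + 0
gcd(24727, 60414) = 1.
Back-substituting:
1 = 127 − 9·14
1 = −9·268 + 19·127
1 = 19·2539 − 180·268
1 = −180·2807 + 199·2539
1 = 199·10960 − 777·2807
1 = −777·24727 + 1753·10960
1 = 1753·60414 − 4283·24727
So 1 = (1753)·60414 + (-4283)·24727.

1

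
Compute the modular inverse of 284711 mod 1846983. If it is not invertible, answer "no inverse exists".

142388

Run Euclid on (1846983, 284711):
1846983 = 6·284711 + 138717
284711 = 2·138717 + 7277
138717 = 19·7277 + 454
7277 = 16·454 + 13
454 = 34·13 + 12
13 = 1·12 + 1
12 = 12·1 + 0
gcd = 1, so the inverse exists. Back-substitute:
1 = 13 − 12
1 = −454 + 35·13
1 = 35·7277 − 561·454
1 = −561·138717 + 10694·7277
1 = 10694·284711 − 21949·138717
1 = −21949·1846983 + 142388·284711
So 284711·142388 ≡ 1 (mod 1846983).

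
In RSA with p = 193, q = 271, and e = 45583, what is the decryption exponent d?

φ(n) = (p−1)(q−1) = 192·270 = 51840.
Need d with 45583·d ≡ 1 (mod 51840). Apply the extended Euclidean algorithm:
51840 = 1×45583 + 6257
45583 = 7×6257 + 1784
6257 = 3×1784 + 905
1784 = 1×905 + 879
905 = 1×879 + 26
879 = 33×26 + 21
26 = 1×21 + 5
21 = 4×5 + 1
5 = 5×1 + 0
Back-substitute:
1 = 21 − 4·5
1 = −4·26 + 5·21
1 = 5·879 − 169·26
1 = −169·905 + 174·879
1 = 174·1784 − 343·905
1 = −343·6257 + 1203·1784
1 = 1203·45583 − 8764·6257
1 = −8764·51840 + 9967·45583
So 45583·9967 ≡ 1 (mod 51840), hence d = 9967.

9967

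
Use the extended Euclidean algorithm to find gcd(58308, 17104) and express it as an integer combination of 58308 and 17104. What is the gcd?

Euclidean algorithm:
58308 = 3×17104 + 6996
17104 = 2×6996 + 3112
6996 = 2×3112 + 772
3112 = 4×772 + 24
772 = 32×24 + 4
24 = 6×4 + 0
gcd(58308, 17104) = 4.
Back-substituting:
4 = 772 − 32·24
4 = −32·3112 + 129·772
4 = 129·6996 − 290·3112
4 = −290·17104 + 709·6996
4 = 709·58308 − 2417·17104
So 4 = (709)·58308 + (-2417)·17104.

4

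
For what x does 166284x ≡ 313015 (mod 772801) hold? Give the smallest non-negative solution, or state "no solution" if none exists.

First find gcd(166284, 772801):
772801 = 4·166284 + 107665
166284 = 1·107665 + 58619
107665 = 1·58619 + 49046
58619 = 1·49046 + 9573
49046 = 5·9573 + 1181
9573 = 8·1181 + 125
1181 = 9·125 + 56
125 = 2·56 + 13
56 = 4·13 + 4
13 = 3·4 + 1
4 = 4·1 + 0
gcd = 1, so a unique solution mod 772801 exists.
Back-substitute for the Bézout coefficients:
1 = 13 − 3·4
1 = −3·56 + 13·13
1 = 13·125 − 29·56
1 = −29·1181 + 274·125
1 = 274·9573 − 2221·1181
1 = −2221·49046 + 11379·9573
1 = 11379·58619 − 13600·49046
1 = −13600·107665 + 24979·58619
1 = 24979·166284 − 38579·107665
1 = −38579·772801 + 179295·166284
So 166284·(179295) ≡ 1 (mod 772801), giving 166284⁻¹ ≡ 179295.
x ≡ 166284⁻¹·313015 ≡ 179295·313015 ≡ 443004 (mod 772801).

443004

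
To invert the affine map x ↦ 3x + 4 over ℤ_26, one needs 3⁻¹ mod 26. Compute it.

Apply the Euclidean algorithm to 26 and 3:
26 = 8*3 + 2
3 = 1*2 + 1
2 = 2*1 + 0
gcd = 1, so the inverse exists. Back-substitute:
1 = 3 − 2
1 = −26 + 9·3
So 3·9 ≡ 1 (mod 26).

9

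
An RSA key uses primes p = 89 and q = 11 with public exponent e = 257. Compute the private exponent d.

113

φ(n) = (p−1)(q−1) = 88·10 = 880.
Need d with 257·d ≡ 1 (mod 880). Apply the extended Euclidean algorithm:
880 = 3*257 + 109
257 = 2*109 + 39
109 = 2*39 + 31
39 = 1*31 + 8
31 = 3*8 + 7
8 = 1*7 + 1
7 = 7*1 + 0
Back-substitute:
1 = 8 − 7
1 = −31 + 4·8
1 = 4·39 − 5·31
1 = −5·109 + 14·39
1 = 14·257 − 33·109
1 = −33·880 + 113·257
So 257·113 ≡ 1 (mod 880), hence d = 113.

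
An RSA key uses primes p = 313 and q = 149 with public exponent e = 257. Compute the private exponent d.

φ(n) = (p−1)(q−1) = 312·148 = 46176.
Need d with 257·d ≡ 1 (mod 46176). Apply the extended Euclidean algorithm:
46176 = 179*257 + 173
257 = 1*173 + 84
173 = 2*84 + 5
84 = 16*5 + 4
5 = 1*4 + 1
4 = 4*1 + 0
Back-substitute:
1 = 5 − 4
1 = −84 + 17·5
1 = 17·173 − 35·84
1 = −35·257 + 52·173
1 = 52·46176 − 9343·257
So 257·(-9343) ≡ 1 (mod 46176), hence d ≡ -9343 ≡ 36833 (mod 46176).

36833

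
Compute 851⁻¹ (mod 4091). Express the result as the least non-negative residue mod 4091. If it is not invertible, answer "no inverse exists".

923

gcd(4091, 851) by repeated division:
4091 = 4×851 + 687
851 = 1×687 + 164
687 = 4×164 + 31
164 = 5×31 + 9
31 = 3×9 + 4
9 = 2×4 + 1
4 = 4×1 + 0
gcd = 1, so the inverse exists. Back-substitute:
1 = 9 − 2·4
1 = −2·31 + 7·9
1 = 7·164 − 37·31
1 = −37·687 + 155·164
1 = 155·851 − 192·687
1 = −192·4091 + 923·851
So 851·923 ≡ 1 (mod 4091).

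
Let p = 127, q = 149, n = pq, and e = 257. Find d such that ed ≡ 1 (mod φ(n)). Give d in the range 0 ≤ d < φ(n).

8417

φ(n) = (p−1)(q−1) = 126·148 = 18648.
Need d with 257·d ≡ 1 (mod 18648). Apply the extended Euclidean algorithm:
18648 = 72×257 + 144
257 = 1×144 + 113
144 = 1×113 + 31
113 = 3×31 + 20
31 = 1×20 + 11
20 = 1×11 + 9
11 = 1×9 + 2
9 = 4×2 + 1
2 = 2×1 + 0
Back-substitute:
1 = 9 − 4·2
1 = −4·11 + 5·9
1 = 5·20 − 9·11
1 = −9·31 + 14·20
1 = 14·113 − 51·31
1 = −51·144 + 65·113
1 = 65·257 − 116·144
1 = −116·18648 + 8417·257
So 257·8417 ≡ 1 (mod 18648), hence d = 8417.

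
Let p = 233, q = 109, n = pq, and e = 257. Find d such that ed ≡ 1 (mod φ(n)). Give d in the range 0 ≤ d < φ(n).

φ(n) = (p−1)(q−1) = 232·108 = 25056.
Need d with 257·d ≡ 1 (mod 25056). Apply the extended Euclidean algorithm:
25056 = 97·257 + 127
257 = 2·127 + 3
127 = 42·3 + 1
3 = 3·1 + 0
Back-substitute:
1 = 127 − 42·3
1 = −42·257 + 85·127
1 = 85·25056 − 8287·257
So 257·(-8287) ≡ 1 (mod 25056), hence d ≡ -8287 ≡ 16769 (mod 25056).

16769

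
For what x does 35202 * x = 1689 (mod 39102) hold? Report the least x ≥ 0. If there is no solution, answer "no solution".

no solution

gcd(35202, 39102):
39102 = 1×35202 + 3900
35202 = 9×3900 + 102
3900 = 38×102 + 24
102 = 4×24 + 6
24 = 4×6 + 0
gcd = 6, but 6 ∤ 1689, so the congruence has no solution.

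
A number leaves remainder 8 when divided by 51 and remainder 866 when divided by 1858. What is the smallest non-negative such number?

Write x = 8 + 51·k. Then 51·k ≡ 866 − 8 ≡ 858 (mod 1858).
Need 51⁻¹ mod 1858. Extended Euclid on (1858, 51):
1858 = 36·51 + 22
51 = 2·22 + 7
22 = 3·7 + 1
7 = 7·1 + 0
Back-substitute:
1 = 22 − 3·7
1 = −3·51 + 7·22
1 = 7·1858 − 255·51
51⁻¹ ≡ 1603 (mod 1858), so k ≡ 1603·858 ≡ 454 (mod 1858).
x = 8 + 51·454 = 23162.

23162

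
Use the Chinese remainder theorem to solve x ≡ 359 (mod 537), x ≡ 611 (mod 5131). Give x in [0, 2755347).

Write x = 359 + 537·k. Then 537·k ≡ 611 − 359 ≡ 252 (mod 5131).
Need 537⁻¹ mod 5131. Extended Euclid on (5131, 537):
5131 = 9*537 + 298
537 = 1*298 + 239
298 = 1*239 + 59
239 = 4*59 + 3
59 = 19*3 + 2
3 = 1*2 + 1
2 = 2*1 + 0
Back-substitute:
1 = 3 − 2
1 = −59 + 20·3
1 = 20·239 − 81·59
1 = −81·298 + 101·239
1 = 101·537 − 182·298
1 = −182·5131 + 1739·537
537⁻¹ ≡ 1739 (mod 5131), so k ≡ 1739·252 ≡ 2093 (mod 5131).
x = 359 + 537·2093 = 1124300.

1124300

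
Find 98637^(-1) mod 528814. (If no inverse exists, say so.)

no inverse exists

Compute gcd(98637, 528814):
528814 = 5·98637 + 35629
98637 = 2·35629 + 27379
35629 = 1·27379 + 8250
27379 = 3·8250 + 2629
8250 = 3·2629 + 363
2629 = 7·363 + 88
363 = 4·88 + 11
88 = 8·11 + 0
gcd(98637, 528814) = 11 ≠ 1, so 98637 has no multiplicative inverse modulo 528814.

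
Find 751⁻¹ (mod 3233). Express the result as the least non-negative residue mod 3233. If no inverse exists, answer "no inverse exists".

Extended Euclidean algorithm:
3233 = 4*751 + 229
751 = 3*229 + 64
229 = 3*64 + 37
64 = 1*37 + 27
37 = 1*27 + 10
27 = 2*10 + 7
10 = 1*7 + 3
7 = 2*3 + 1
3 = 3*1 + 0
Since gcd(751, 3233) = 1, back-substitute to write 1 as a combination:
1 = 7 − 2·3
1 = −2·10 + 3·7
1 = 3·27 − 8·10
1 = −8·37 + 11·27
1 = 11·64 − 19·37
1 = −19·229 + 68·64
1 = 68·751 − 223·229
1 = −223·3233 + 960·751
So 751·960 ≡ 1 (mod 3233).

960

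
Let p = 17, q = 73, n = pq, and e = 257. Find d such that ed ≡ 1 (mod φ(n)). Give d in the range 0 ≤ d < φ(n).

641

φ(n) = (p−1)(q−1) = 16·72 = 1152.
Need d with 257·d ≡ 1 (mod 1152). Apply the extended Euclidean algorithm:
1152 = 4*257 + 124
257 = 2*124 + 9
124 = 13*9 + 7
9 = 1*7 + 2
7 = 3*2 + 1
2 = 2*1 + 0
Back-substitute:
1 = 7 − 3·2
1 = −3·9 + 4·7
1 = 4·124 − 55·9
1 = −55·257 + 114·124
1 = 114·1152 − 511·257
So 257·(-511) ≡ 1 (mod 1152), hence d ≡ -511 ≡ 641 (mod 1152).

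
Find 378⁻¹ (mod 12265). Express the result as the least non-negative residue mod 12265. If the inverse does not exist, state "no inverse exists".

9507

Apply the Euclidean algorithm to 12265 and 378:
12265 = 32×378 + 169
378 = 2×169 + 40
169 = 4×40 + 9
40 = 4×9 + 4
9 = 2×4 + 1
4 = 4×1 + 0
The gcd is 1. Working backward:
1 = 9 − 2·4
1 = −2·40 + 9·9
1 = 9·169 − 38·40
1 = −38·378 + 85·169
1 = 85·12265 − 2758·378
So 378·(-2758) ≡ 1 (mod 12265), and -2758 ≡ 9507 (mod 12265).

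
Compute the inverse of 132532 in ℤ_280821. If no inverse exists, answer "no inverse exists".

214345

Apply the Euclidean algorithm to 280821 and 132532:
280821 = 2×132532 + 15757
132532 = 8×15757 + 6476
15757 = 2×6476 + 2805
6476 = 2×2805 + 866
2805 = 3×866 + 207
866 = 4×207 + 38
207 = 5×38 + 17
38 = 2×17 + 4
17 = 4×4 + 1
4 = 4×1 + 0
Since gcd(132532, 280821) = 1, back-substitute to write 1 as a combination:
1 = 17 − 4·4
1 = −4·38 + 9·17
1 = 9·207 − 49·38
1 = −49·866 + 205·207
1 = 205·2805 − 664·866
1 = −664·6476 + 1533·2805
1 = 1533·15757 − 3730·6476
1 = −3730·132532 + 31373·15757
1 = 31373·280821 − 66476·132532
Hence 132532⁻¹ ≡ -66476 ≡ 214345 (mod 280821).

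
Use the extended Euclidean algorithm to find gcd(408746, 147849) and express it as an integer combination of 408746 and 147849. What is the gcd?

13

Euclidean algorithm:
408746 = 2*147849 + 113048
147849 = 1*113048 + 34801
113048 = 3*34801 + 8645
34801 = 4*8645 + 221
8645 = 39*221 + 26
221 = 8*26 + 13
26 = 2*13 + 0
gcd(408746, 147849) = 13.
Express as a combination:
13 = 221 − 8·26
13 = −8·8645 + 313·221
13 = 313·34801 − 1260·8645
13 = −1260·113048 + 4093·34801
13 = 4093·147849 − 5353·113048
13 = −5353·408746 + 14799·147849
So 13 = (-5353)·408746 + (14799)·147849.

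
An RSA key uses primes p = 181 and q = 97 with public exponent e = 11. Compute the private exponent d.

φ(n) = (p−1)(q−1) = 180·96 = 17280.
Need d with 11·d ≡ 1 (mod 17280). Apply the extended Euclidean algorithm:
17280 = 1570×11 + 10
11 = 1×10 + 1
10 = 10×1 + 0
Back-substitute:
1 = 11 − 10
1 = −17280 + 1571·11
So 11·1571 ≡ 1 (mod 17280), hence d = 1571.

1571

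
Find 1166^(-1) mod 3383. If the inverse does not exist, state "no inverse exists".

2324

Run Euclid on (3383, 1166):
3383 = 2*1166 + 1051
1166 = 1*1051 + 115
1051 = 9*115 + 16
115 = 7*16 + 3
16 = 5*3 + 1
3 = 3*1 + 0
The gcd is 1. Working backward:
1 = 16 − 5·3
1 = −5·115 + 36·16
1 = 36·1051 − 329·115
1 = −329·1166 + 365·1051
1 = 365·3383 − 1059·1166
So 1166·(-1059) ≡ 1 (mod 3383), and -1059 ≡ 2324 (mod 3383).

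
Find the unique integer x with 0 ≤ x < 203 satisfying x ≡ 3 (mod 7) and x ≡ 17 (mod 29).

17

Write x = 3 + 7·k. Then 7·k ≡ 17 − 3 ≡ 14 (mod 29).
Need 7⁻¹ mod 29. Extended Euclid on (29, 7):
29 = 4*7 + 1
7 = 7*1 + 0
Back-substitute:
1 = 29 − 4·7
7⁻¹ ≡ 25 (mod 29), so k ≡ 25·14 ≡ 2 (mod 29).
x = 3 + 7·2 = 17.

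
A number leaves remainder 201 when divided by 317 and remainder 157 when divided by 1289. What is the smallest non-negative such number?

392013

Write x = 201 + 317·k. Then 317·k ≡ 157 − 201 ≡ 1245 (mod 1289).
Need 317⁻¹ mod 1289. Extended Euclid on (1289, 317):
1289 = 4*317 + 21
317 = 15*21 + 2
21 = 10*2 + 1
2 = 2*1 + 0
Back-substitute:
1 = 21 − 10·2
1 = −10·317 + 151·21
1 = 151·1289 − 614·317
317⁻¹ ≡ 675 (mod 1289), so k ≡ 675·1245 ≡ 1236 (mod 1289).
x = 201 + 317·1236 = 392013.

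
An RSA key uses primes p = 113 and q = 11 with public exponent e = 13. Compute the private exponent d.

φ(n) = (p−1)(q−1) = 112·10 = 1120.
Need d with 13·d ≡ 1 (mod 1120). Apply the extended Euclidean algorithm:
1120 = 86*13 + 2
13 = 6*2 + 1
2 = 2*1 + 0
Back-substitute:
1 = 13 − 6·2
1 = −6·1120 + 517·13
So 13·517 ≡ 1 (mod 1120), hence d = 517.

517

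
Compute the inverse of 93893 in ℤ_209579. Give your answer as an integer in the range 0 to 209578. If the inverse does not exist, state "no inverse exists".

142848

Apply the Euclidean algorithm to 209579 and 93893:
209579 = 2*93893 + 21793
93893 = 4*21793 + 6721
21793 = 3*6721 + 1630
6721 = 4*1630 + 201
1630 = 8*201 + 22
201 = 9*22 + 3
22 = 7*3 + 1
3 = 3*1 + 0
Since gcd(93893, 209579) = 1, back-substitute to write 1 as a combination:
1 = 22 − 7·3
1 = −7·201 + 64·22
1 = 64·1630 − 519·201
1 = −519·6721 + 2140·1630
1 = 2140·21793 − 6939·6721
1 = −6939·93893 + 29896·21793
1 = 29896·209579 − 66731·93893
So 93893·(-66731) ≡ 1 (mod 209579), and -66731 ≡ 142848 (mod 209579).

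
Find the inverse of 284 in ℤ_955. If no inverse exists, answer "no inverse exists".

Extended Euclidean algorithm:
955 = 3×284 + 103
284 = 2×103 + 78
103 = 1×78 + 25
78 = 3×25 + 3
25 = 8×3 + 1
3 = 3×1 + 0
gcd = 1, so the inverse exists. Back-substitute:
1 = 25 − 8·3
1 = −8·78 + 25·25
1 = 25·103 − 33·78
1 = −33·284 + 91·103
1 = 91·955 − 306·284
Thus 284·(-306) ≡ 1 (mod 955); reducing, -306 mod 955 = 649.

649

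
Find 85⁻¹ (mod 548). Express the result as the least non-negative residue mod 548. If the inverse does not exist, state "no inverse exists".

gcd(548, 85) by repeated division:
548 = 6·85 + 38
85 = 2·38 + 9
38 = 4·9 + 2
9 = 4·2 + 1
2 = 2·1 + 0
gcd = 1, so the inverse exists. Back-substitute:
1 = 9 − 4·2
1 = −4·38 + 17·9
1 = 17·85 − 38·38
1 = −38·548 + 245·85
So 85·245 ≡ 1 (mod 548).

245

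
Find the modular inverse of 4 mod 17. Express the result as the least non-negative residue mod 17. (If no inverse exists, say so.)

13

Apply the Euclidean algorithm to 17 and 4:
17 = 4×4 + 1
4 = 4×1 + 0
Since gcd(4, 17) = 1, back-substitute to write 1 as a combination:
1 = 17 − 4·4
Thus 4·(-4) ≡ 1 (mod 17); reducing, -4 mod 17 = 13.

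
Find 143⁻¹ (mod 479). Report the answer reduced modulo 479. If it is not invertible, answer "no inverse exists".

gcd(479, 143) by repeated division:
479 = 3·143 + 50
143 = 2·50 + 43
50 = 1·43 + 7
43 = 6·7 + 1
7 = 7·1 + 0
The gcd is 1. Working backward:
1 = 43 − 6·7
1 = −6·50 + 7·43
1 = 7·143 − 20·50
1 = −20·479 + 67·143
So 143·67 ≡ 1 (mod 479).

67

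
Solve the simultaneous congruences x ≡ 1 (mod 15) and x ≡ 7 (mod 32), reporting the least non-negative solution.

391

Write x = 1 + 15·k. Then 15·k ≡ 7 − 1 ≡ 6 (mod 32).
Need 15⁻¹ mod 32. Extended Euclid on (32, 15):
32 = 2·15 + 2
15 = 7·2 + 1
2 = 2·1 + 0
Back-substitute:
1 = 15 − 7·2
1 = −7·32 + 15·15
15⁻¹ ≡ 15 (mod 32), so k ≡ 15·6 ≡ 26 (mod 32).
x = 1 + 15·26 = 391.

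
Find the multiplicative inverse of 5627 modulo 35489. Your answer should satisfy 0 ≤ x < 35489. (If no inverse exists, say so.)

24906

gcd(35489, 5627) by repeated division:
35489 = 6×5627 + 1727
5627 = 3×1727 + 446
1727 = 3×446 + 389
446 = 1×389 + 57
389 = 6×57 + 47
57 = 1×47 + 10
47 = 4×10 + 7
10 = 1×7 + 3
7 = 2×3 + 1
3 = 3×1 + 0
Since gcd(5627, 35489) = 1, back-substitute to write 1 as a combination:
1 = 7 − 2·3
1 = −2·10 + 3·7
1 = 3·47 − 14·10
1 = −14·57 + 17·47
1 = 17·389 − 116·57
1 = −116·446 + 133·389
1 = 133·1727 − 515·446
1 = −515·5627 + 1678·1727
1 = 1678·35489 − 10583·5627
Hence 5627⁻¹ ≡ -10583 ≡ 24906 (mod 35489).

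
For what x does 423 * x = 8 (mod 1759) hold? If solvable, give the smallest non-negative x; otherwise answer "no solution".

1601

First find gcd(423, 1759):
1759 = 4*423 + 67
423 = 6*67 + 21
67 = 3*21 + 4
21 = 5*4 + 1
4 = 4*1 + 0
gcd = 1, so a unique solution mod 1759 exists.
Back-substitute for the Bézout coefficients:
1 = 21 − 5·4
1 = −5·67 + 16·21
1 = 16·423 − 101·67
1 = −101·1759 + 420·423
So 423·(420) ≡ 1 (mod 1759), giving 423⁻¹ ≡ 420.
x ≡ 423⁻¹·8 ≡ 420·8 ≡ 1601 (mod 1759).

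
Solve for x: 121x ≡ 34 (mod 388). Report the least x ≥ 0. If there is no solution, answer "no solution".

First find gcd(121, 388):
388 = 3·121 + 25
121 = 4·25 + 21
25 = 1·21 + 4
21 = 5·4 + 1
4 = 4·1 + 0
gcd = 1, so a unique solution mod 388 exists.
Back-substitute for the Bézout coefficients:
1 = 21 − 5·4
1 = −5·25 + 6·21
1 = 6·121 − 29·25
1 = −29·388 + 93·121
So 121·(93) ≡ 1 (mod 388), giving 121⁻¹ ≡ 93.
x ≡ 121⁻¹·34 ≡ 93·34 ≡ 58 (mod 388).

58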